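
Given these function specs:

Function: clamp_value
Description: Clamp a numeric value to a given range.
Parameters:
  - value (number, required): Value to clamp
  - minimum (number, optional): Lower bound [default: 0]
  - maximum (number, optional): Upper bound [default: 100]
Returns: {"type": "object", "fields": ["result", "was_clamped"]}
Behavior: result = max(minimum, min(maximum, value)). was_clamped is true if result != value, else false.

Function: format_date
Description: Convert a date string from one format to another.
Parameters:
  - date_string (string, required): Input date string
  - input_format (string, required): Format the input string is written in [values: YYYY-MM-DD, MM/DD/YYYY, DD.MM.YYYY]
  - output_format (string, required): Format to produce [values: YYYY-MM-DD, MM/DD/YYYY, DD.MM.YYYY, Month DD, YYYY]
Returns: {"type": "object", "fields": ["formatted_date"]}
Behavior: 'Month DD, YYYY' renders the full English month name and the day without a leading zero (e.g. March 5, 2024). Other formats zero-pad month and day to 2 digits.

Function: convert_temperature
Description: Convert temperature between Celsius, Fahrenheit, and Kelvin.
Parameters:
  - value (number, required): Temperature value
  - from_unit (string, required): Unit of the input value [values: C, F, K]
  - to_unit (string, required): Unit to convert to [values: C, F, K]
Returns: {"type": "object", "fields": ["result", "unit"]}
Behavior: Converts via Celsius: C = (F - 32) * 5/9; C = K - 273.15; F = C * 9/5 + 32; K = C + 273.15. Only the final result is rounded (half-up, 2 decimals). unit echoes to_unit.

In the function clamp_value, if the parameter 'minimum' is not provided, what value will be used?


The clamp_value spec declares:
  - minimum (number, optional): Lower bound [default: 0]
Default:
0


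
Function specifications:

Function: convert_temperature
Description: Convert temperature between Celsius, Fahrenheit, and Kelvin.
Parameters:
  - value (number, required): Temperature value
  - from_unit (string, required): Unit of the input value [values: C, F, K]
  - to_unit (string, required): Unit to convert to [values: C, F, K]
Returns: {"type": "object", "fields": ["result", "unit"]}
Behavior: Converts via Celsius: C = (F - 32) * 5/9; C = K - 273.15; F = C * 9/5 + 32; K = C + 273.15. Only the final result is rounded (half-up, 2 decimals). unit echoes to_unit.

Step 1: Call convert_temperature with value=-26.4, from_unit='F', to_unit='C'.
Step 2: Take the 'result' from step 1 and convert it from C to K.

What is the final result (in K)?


Step 1: convert_temperature(value=-26.4, from_unit=F, to_unit=C)
  To C: (-26.4 - 32) * 5/9 = -32.444444
  Target is C: -32.444444
  Round to 2 decimals: -32.44
  -> result = -32.44 C
Step 2: convert_temperature(value=-32.44, from_unit=C, to_unit=K)
  Input already in C: -32.44
  To K: -32.44 + 273.15 = 240.71
  Round to 2 decimals: 240.71
  -> result = 240.71 K
240.71 K


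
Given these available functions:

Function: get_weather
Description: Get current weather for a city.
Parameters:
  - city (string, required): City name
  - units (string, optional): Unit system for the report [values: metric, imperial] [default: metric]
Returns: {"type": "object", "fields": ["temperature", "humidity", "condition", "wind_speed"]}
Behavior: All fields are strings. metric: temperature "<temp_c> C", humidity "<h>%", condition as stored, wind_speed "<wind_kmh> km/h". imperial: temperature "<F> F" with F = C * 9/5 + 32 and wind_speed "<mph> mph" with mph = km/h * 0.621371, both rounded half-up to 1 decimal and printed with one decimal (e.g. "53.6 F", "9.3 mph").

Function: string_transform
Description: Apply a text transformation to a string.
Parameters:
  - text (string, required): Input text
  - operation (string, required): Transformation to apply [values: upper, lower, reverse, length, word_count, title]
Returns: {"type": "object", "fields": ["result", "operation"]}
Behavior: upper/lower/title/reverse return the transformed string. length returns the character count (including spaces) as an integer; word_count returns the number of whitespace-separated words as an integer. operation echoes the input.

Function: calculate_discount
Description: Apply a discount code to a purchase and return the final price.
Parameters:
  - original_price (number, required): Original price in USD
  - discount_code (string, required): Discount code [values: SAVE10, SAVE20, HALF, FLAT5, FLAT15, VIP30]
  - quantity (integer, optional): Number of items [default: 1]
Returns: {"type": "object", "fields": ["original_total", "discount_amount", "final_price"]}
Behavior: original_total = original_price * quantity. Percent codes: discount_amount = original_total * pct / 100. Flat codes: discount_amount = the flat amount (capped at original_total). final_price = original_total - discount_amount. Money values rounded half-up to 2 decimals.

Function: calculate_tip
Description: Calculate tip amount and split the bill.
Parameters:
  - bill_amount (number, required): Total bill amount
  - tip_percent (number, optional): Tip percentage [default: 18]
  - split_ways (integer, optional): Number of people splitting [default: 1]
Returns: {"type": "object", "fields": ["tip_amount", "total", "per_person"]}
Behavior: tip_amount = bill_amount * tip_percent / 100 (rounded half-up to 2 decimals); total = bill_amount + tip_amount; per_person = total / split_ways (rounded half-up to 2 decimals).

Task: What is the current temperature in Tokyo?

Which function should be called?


The task needs a function whose description is: Get current weather for a city.
get_weather


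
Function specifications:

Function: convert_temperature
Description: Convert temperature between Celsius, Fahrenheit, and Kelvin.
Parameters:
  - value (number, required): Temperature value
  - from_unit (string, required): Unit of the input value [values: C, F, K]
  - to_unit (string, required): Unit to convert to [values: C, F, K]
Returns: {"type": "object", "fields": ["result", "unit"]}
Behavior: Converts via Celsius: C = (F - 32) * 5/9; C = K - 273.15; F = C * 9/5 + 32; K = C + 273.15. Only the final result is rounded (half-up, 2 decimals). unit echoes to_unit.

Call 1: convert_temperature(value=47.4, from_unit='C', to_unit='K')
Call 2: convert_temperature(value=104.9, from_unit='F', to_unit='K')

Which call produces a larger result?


Call 1:
  Input already in C: 47.4
  To K: 47.4 + 273.15 = 320.55
  Round to 2 decimals: 320.55
  -> 320.55 K
Call 2:
  To C: (104.9 - 32) * 5/9 = 40.5
  To K: 40.5 + 273.15 = 313.65
  Round to 2 decimals: 313.65
  -> 313.65 K
Call 1 (320.55 K)


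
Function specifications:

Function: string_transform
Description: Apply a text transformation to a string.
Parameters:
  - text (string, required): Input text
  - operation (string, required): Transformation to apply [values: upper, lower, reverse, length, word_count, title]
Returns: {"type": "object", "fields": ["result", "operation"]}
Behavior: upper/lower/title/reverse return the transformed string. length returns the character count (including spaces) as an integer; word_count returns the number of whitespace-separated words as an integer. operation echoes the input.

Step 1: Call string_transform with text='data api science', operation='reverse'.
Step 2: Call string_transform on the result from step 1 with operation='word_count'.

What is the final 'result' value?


Step 1: string_transform(text='data api science', operation='reverse')
  -> result = 'ecneics ipa atad'
Step 2: string_transform(text='ecneics ipa atad', operation='word_count')
  words: ecneics, ipa, atad -> 3
  -> result = 3
3


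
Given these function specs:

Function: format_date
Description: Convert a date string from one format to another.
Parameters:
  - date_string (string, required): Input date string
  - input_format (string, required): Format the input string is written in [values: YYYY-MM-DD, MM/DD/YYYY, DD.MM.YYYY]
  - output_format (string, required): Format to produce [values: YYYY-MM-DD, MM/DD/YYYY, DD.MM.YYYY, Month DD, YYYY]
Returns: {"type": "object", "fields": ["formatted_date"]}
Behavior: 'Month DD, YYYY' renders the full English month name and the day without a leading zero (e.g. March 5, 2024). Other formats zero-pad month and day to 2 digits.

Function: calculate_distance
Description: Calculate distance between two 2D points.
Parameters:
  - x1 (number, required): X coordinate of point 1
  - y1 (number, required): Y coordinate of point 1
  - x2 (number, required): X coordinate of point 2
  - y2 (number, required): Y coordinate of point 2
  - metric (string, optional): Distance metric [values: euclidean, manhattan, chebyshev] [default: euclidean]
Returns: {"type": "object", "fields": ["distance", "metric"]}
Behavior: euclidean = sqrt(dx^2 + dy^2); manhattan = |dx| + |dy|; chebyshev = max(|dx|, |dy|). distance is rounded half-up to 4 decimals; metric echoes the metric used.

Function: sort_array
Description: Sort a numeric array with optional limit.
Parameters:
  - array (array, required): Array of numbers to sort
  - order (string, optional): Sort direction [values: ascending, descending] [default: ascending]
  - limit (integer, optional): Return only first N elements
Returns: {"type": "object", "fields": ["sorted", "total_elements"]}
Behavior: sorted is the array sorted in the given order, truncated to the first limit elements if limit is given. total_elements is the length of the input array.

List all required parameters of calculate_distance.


Parameters of calculate_distance and their required/optional flag:
  x1: required
  y1: required
  x2: required
  y2: required
  metric: optional
x1, x2, y1, y2


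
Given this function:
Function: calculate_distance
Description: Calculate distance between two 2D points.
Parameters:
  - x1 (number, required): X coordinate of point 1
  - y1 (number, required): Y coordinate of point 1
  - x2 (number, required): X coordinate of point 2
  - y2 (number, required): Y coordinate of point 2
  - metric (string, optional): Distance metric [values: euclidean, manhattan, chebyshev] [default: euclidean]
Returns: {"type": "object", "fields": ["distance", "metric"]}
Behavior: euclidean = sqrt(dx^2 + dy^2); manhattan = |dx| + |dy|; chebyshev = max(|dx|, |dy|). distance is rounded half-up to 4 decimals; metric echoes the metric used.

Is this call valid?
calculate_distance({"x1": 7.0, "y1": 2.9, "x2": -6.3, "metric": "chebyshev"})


Checking required parameters...
Missing required parameter: y2
Invalid - missing required parameter 'y2'


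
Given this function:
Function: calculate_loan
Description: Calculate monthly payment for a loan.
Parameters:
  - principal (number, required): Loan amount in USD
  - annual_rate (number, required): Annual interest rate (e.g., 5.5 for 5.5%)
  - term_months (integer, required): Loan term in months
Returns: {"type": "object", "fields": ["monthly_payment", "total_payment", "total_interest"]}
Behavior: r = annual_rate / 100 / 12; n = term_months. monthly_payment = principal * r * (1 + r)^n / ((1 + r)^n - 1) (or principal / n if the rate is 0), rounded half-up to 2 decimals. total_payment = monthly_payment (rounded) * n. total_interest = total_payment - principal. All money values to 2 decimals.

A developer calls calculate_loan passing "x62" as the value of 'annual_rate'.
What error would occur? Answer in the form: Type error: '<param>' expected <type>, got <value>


Spec: 'annual_rate' is declared as number; "x62" is a string.
Type error: 'annual_rate' expected number, got "x62"


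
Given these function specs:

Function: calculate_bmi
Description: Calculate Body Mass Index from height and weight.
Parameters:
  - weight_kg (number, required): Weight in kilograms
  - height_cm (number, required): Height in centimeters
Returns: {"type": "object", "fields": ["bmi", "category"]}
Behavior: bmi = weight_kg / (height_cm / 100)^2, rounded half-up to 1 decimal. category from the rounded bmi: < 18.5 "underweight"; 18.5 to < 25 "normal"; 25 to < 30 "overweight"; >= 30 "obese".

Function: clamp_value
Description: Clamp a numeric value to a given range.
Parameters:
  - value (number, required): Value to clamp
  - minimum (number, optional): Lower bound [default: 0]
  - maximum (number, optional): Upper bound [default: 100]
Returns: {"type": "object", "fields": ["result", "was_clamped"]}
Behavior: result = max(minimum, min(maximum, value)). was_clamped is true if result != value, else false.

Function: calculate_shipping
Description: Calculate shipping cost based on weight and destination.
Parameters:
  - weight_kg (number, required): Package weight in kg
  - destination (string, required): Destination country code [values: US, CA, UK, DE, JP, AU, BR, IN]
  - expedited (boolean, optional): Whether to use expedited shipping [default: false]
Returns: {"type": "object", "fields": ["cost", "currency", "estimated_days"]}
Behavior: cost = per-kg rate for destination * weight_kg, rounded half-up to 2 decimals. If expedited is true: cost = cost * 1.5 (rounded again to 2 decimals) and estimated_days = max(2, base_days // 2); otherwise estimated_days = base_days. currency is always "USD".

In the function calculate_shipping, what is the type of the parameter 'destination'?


The calculate_shipping spec declares:
  - destination (string, required): Destination country code [values: US, CA, UK, DE, JP, AU, BR, IN]
Type:
string


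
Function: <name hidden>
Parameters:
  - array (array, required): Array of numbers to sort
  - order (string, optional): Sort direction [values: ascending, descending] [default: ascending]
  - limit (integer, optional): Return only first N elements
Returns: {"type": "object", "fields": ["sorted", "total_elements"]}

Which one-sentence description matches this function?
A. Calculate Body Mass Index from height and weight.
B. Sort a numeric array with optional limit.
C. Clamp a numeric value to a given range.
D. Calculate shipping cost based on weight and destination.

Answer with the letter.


Parameters array, order, limit and return ["sorted", "total_elements"] fit: Sort a numeric array with optional limit.
B


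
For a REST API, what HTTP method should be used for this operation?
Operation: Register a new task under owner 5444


GET = read, POST = create, PUT = update/replace, DELETE = remove
This operation is a create.
POST


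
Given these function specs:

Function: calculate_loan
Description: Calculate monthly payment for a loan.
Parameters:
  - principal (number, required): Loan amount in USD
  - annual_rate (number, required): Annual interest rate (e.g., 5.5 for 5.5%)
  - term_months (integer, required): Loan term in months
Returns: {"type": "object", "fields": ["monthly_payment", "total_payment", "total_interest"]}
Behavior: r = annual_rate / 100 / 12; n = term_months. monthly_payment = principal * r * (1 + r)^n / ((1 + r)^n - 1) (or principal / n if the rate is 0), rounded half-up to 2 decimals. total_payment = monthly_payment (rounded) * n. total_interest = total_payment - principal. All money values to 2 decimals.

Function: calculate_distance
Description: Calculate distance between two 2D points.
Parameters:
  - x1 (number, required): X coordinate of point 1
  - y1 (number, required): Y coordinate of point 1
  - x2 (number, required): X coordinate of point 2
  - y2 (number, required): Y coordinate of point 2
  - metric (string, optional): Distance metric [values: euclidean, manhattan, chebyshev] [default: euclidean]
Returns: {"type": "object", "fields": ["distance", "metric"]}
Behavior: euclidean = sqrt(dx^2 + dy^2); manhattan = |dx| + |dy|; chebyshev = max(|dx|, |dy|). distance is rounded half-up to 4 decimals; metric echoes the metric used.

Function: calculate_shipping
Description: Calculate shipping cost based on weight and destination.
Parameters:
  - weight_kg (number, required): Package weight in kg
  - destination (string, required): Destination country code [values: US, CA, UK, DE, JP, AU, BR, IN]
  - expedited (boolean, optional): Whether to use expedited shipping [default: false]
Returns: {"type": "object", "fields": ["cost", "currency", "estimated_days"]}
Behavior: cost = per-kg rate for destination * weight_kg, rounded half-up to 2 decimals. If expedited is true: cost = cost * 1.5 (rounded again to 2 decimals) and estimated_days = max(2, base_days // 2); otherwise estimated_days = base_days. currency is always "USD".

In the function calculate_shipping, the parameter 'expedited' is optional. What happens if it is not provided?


The calculate_shipping spec declares:
  - expedited (boolean, optional): Whether to use expedited shipping [default: false]
It defaults to false


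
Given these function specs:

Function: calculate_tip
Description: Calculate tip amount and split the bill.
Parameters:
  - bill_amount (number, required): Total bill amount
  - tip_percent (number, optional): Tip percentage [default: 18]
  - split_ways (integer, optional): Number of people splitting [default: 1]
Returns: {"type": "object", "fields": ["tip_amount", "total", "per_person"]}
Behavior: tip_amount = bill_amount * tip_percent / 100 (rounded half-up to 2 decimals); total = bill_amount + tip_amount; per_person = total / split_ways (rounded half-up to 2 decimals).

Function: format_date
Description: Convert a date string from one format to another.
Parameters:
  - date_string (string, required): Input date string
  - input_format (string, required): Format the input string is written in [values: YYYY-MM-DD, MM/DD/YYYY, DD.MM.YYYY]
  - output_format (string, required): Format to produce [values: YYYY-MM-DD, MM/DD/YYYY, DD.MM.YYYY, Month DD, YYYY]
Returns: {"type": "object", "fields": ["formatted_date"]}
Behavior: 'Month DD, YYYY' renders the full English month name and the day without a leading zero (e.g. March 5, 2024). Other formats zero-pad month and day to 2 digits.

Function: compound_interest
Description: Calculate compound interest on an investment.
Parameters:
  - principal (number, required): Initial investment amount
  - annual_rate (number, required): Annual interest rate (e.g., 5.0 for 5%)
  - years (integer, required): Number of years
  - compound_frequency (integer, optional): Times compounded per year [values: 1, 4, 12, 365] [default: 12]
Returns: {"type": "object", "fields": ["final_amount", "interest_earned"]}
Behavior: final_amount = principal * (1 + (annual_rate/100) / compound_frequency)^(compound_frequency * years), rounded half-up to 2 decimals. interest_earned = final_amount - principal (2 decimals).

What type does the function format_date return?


The format_date spec declares Returns: {"type": "object", "fields": ["formatted_date"]}
Type:
object


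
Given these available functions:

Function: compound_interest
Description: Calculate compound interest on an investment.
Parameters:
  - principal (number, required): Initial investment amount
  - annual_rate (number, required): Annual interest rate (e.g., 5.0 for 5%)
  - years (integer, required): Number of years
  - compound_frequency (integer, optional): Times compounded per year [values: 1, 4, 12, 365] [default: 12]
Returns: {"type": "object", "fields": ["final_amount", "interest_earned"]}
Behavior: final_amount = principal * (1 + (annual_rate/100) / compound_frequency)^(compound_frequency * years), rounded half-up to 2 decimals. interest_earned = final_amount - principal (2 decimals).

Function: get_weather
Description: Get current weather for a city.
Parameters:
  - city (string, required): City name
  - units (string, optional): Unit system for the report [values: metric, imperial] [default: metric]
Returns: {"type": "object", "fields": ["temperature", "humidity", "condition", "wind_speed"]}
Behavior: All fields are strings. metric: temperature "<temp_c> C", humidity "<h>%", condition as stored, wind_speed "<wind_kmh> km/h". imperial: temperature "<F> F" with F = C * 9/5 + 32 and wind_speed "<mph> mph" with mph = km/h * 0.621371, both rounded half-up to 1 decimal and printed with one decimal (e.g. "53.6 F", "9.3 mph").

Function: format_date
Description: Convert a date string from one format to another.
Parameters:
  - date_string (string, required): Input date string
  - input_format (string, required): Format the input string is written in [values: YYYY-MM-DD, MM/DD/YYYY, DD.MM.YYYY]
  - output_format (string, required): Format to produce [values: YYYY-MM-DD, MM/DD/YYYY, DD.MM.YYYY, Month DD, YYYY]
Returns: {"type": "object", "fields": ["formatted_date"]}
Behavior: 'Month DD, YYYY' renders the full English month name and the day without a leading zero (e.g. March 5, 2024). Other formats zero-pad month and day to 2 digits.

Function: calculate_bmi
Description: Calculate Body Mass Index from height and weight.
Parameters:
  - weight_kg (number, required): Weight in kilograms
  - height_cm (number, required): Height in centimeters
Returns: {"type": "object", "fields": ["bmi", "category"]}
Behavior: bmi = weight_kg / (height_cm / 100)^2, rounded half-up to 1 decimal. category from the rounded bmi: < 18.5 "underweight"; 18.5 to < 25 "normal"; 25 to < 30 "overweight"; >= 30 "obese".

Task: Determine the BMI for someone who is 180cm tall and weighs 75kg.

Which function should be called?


The task needs a function whose description is: Calculate Body Mass Index from height and weight.
calculate_bmi


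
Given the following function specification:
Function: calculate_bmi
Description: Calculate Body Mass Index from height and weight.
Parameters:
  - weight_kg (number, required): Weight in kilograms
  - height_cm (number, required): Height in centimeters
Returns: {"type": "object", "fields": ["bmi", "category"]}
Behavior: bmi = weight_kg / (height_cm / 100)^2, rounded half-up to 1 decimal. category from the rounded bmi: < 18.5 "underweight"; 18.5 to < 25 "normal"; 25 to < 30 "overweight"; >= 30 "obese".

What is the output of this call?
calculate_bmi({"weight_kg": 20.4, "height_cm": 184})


height_m = 184 / 100 = 1.84
bmi = 20.4 / 1.84^2 = 20.4 / 3.3856 = 6.02552 -> 6.0
6.0 < 18.5 -> underweight
Output:
{"bmi": 6.0, "category": "underweight"}


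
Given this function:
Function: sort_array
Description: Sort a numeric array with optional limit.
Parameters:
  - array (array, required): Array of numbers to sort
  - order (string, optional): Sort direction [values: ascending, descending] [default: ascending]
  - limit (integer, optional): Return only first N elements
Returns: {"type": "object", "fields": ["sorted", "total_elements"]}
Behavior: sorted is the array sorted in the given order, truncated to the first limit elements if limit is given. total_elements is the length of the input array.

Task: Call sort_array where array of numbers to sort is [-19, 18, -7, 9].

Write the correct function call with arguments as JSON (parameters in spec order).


Mapping each described value to its parameter name:
  'Array of numbers to sort' -> array = [-19, 18, -7, 9]
sort_array({"array": [-19, 18, -7, 9]})


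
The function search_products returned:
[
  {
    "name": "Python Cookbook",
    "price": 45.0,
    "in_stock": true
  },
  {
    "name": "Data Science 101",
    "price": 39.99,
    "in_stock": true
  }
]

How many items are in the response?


Items: Python Cookbook, Data Science 101
2


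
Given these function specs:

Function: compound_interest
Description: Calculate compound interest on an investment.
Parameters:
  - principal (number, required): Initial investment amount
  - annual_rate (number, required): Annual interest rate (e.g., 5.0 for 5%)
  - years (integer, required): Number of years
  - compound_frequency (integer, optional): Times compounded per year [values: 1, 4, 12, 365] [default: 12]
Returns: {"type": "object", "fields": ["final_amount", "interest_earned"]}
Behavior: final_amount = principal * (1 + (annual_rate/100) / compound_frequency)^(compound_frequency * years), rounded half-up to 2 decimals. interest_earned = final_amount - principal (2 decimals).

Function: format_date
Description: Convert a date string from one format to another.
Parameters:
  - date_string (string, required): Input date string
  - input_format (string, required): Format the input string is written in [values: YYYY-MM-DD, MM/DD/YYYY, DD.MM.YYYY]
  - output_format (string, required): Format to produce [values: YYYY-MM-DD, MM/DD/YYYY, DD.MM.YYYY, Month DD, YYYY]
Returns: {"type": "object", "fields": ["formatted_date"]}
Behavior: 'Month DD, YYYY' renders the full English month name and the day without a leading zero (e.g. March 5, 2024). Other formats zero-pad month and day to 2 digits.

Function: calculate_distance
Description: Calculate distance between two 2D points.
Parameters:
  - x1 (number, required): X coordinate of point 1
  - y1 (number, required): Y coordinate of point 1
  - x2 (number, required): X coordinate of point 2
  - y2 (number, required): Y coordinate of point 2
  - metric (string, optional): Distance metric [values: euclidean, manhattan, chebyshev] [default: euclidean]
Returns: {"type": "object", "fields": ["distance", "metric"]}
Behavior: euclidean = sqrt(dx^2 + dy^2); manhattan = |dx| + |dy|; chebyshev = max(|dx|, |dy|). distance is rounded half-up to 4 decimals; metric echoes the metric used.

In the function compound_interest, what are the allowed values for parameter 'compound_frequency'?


The compound_interest spec declares:
  - compound_frequency (integer, optional): Times compounded per year [values: 1, 4, 12, 365] [default: 12]
Allowed values:
1, 4, 12, 365


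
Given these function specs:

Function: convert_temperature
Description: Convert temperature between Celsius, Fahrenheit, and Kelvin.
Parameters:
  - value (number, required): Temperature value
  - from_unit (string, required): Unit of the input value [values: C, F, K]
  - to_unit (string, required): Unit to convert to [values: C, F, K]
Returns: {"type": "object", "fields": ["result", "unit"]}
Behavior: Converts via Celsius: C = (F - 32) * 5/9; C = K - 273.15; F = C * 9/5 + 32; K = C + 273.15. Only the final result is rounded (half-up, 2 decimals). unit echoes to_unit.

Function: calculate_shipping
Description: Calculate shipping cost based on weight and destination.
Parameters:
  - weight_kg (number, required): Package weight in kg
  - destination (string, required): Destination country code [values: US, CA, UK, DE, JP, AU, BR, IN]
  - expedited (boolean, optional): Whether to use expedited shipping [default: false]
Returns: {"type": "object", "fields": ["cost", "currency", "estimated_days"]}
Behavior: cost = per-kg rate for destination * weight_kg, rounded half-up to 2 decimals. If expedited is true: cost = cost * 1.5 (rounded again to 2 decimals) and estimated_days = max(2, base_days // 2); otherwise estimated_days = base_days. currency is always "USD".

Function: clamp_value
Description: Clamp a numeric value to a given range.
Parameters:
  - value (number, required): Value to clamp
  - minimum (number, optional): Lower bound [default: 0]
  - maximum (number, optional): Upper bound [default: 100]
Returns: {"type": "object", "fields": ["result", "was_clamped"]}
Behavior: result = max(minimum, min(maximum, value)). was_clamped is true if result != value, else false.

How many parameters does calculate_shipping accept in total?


Parameters of calculate_shipping: weight_kg (required), destination (required), expedited (optional)
Total:
3


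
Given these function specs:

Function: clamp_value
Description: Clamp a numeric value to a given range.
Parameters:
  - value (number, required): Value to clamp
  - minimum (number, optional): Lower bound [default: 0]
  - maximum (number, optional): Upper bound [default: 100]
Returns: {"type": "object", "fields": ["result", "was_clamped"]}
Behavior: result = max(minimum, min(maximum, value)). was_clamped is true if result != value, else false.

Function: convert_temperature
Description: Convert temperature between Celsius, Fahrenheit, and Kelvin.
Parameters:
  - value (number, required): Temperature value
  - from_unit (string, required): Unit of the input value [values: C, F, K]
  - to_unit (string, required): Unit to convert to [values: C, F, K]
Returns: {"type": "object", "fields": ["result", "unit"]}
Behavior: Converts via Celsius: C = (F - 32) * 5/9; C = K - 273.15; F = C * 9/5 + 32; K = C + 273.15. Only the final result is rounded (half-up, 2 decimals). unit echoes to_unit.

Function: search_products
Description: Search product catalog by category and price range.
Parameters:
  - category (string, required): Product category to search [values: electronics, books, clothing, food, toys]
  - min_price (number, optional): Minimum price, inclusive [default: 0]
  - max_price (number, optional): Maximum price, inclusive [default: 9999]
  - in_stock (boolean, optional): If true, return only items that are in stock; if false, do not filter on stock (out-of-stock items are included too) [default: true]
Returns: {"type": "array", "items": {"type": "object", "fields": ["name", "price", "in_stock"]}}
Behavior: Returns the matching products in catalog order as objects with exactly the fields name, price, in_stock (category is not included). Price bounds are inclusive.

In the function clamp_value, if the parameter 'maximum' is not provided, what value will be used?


The clamp_value spec declares:
  - maximum (number, optional): Upper bound [default: 100]
Default:
100


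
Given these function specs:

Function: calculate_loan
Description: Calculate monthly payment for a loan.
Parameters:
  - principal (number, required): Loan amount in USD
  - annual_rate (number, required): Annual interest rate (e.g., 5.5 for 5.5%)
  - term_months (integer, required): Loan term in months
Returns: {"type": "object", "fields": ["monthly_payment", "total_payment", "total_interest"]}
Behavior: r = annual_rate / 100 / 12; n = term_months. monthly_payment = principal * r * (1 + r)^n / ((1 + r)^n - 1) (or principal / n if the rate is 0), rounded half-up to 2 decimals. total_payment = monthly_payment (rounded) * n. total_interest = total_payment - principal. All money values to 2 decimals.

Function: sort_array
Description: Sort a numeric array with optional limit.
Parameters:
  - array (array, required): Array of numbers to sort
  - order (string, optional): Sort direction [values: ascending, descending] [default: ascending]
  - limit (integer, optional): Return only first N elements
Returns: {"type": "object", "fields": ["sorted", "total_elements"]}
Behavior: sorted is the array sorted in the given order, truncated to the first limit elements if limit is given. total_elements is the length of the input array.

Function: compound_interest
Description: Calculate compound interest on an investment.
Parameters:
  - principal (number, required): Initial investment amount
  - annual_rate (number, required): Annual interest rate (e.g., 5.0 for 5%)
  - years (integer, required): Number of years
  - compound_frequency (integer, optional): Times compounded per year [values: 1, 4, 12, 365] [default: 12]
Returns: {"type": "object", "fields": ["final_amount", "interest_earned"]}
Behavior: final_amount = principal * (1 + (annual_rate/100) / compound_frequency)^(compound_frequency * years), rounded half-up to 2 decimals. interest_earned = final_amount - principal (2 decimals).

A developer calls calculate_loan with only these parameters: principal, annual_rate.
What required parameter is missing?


Required parameters: principal, annual_rate, term_months
Provided: principal, annual_rate
Missing: term_months
term_months


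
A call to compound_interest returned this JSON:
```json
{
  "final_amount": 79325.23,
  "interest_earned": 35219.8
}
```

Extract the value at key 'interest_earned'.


35219.8


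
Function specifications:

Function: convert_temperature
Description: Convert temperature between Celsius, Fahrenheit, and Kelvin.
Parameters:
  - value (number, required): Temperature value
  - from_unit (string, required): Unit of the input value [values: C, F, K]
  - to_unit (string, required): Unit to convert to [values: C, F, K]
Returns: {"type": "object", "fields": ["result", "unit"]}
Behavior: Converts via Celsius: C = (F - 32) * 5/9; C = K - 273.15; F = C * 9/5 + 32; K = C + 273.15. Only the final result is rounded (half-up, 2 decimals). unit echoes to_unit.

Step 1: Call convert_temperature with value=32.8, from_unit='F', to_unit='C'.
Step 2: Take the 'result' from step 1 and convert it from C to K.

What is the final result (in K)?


Step 1: convert_temperature(value=32.8, from_unit=F, to_unit=C)
  To C: (32.8 - 32) * 5/9 = 0.444444
  Target is C: 0.444444
  Round to 2 decimals: 0.44
  -> result = 0.44 C
Step 2: convert_temperature(value=0.44, from_unit=C, to_unit=K)
  Input already in C: 0.44
  To K: 0.44 + 273.15 = 273.59
  Round to 2 decimals: 273.59
  -> result = 273.59 K
273.59 K


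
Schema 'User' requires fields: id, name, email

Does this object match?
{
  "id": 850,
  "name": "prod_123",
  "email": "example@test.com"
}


Checking required fields... All present.
Valid - all required fields present


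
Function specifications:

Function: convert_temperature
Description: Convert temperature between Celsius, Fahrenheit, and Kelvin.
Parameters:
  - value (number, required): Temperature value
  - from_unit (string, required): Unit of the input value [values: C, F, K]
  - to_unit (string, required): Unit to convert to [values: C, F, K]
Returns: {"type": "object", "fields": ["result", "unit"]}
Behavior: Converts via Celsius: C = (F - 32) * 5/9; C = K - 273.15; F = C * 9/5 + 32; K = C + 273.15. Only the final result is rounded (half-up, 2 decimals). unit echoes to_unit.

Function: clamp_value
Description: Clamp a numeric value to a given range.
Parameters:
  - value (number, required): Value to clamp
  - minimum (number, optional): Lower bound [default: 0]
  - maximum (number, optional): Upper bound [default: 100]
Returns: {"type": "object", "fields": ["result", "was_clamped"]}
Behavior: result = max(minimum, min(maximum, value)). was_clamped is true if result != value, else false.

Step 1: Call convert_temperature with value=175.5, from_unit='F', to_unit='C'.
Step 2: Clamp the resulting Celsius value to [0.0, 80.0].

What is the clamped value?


Step 1: convert_temperature(value=175.5, from_unit=F, to_unit=C)
  To C: (175.5 - 32) * 5/9 = 79.722222
  Target is C: 79.722222
  Round to 2 decimals: 79.72
  -> result = 79.72 C
Step 2: clamp_value(value=79.72, minimum=0.0, maximum=80.0)
  result = max(0.0, min(80.0, 79.72)) = max(0.0, 79.72) = 79.72
  was_clamped = (79.72 != 79.72) = false
  -> result = 79.72
79.72


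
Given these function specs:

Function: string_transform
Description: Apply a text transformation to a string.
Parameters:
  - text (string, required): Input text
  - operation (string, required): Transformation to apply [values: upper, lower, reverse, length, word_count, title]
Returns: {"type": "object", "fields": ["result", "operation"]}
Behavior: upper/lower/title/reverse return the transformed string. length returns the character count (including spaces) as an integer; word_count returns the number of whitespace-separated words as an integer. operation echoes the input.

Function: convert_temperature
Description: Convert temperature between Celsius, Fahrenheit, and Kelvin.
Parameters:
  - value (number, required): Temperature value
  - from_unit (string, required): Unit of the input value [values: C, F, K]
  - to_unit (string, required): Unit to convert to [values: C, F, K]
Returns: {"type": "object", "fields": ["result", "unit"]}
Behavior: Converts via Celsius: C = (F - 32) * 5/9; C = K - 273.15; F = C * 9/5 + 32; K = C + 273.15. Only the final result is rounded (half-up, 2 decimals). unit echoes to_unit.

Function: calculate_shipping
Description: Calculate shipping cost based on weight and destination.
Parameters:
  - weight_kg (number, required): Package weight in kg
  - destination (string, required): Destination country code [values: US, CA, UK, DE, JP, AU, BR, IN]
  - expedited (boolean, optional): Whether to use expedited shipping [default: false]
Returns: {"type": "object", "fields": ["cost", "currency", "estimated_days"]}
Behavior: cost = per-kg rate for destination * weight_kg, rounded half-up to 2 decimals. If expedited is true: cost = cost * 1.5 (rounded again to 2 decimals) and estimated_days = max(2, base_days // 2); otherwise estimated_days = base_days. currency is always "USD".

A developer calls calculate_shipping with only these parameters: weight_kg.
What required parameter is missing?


Required parameters: weight_kg, destination
Provided: weight_kg
Missing: destination
destination


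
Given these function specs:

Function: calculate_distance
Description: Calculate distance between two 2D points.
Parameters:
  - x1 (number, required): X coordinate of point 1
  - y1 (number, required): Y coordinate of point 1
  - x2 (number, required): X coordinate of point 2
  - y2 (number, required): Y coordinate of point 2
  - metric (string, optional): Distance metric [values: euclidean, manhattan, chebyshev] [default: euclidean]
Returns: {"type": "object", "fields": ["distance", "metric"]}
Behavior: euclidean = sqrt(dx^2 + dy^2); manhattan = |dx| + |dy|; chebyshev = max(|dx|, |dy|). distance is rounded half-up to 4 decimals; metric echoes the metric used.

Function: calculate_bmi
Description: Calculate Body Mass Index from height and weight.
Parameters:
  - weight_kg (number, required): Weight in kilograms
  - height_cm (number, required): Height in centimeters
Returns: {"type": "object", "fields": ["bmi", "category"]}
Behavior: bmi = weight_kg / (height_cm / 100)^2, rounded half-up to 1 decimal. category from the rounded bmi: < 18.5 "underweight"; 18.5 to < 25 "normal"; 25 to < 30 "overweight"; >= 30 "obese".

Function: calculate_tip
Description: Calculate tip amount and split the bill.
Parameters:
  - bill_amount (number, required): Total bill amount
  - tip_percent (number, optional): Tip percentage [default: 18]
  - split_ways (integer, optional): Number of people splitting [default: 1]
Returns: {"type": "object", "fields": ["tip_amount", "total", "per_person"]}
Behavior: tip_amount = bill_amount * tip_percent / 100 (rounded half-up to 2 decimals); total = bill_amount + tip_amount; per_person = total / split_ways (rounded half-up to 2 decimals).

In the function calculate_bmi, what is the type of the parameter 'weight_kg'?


The calculate_bmi spec declares:
  - weight_kg (number, required): Weight in kilograms
Type:
number


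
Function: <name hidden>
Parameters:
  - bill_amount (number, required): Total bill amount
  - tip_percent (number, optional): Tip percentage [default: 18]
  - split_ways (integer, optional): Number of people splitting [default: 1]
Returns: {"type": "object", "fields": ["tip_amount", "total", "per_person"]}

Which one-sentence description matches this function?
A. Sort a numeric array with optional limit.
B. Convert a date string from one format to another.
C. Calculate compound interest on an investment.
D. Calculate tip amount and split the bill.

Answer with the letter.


Parameters bill_amount, tip_percent, split_ways and return ["tip_amount", "total", "per_person"] fit: Calculate tip amount and split the bill.
D


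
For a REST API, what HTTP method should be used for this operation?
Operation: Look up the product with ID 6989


GET = read, POST = create, PUT = update/replace, DELETE = remove
This operation is a read.
GET


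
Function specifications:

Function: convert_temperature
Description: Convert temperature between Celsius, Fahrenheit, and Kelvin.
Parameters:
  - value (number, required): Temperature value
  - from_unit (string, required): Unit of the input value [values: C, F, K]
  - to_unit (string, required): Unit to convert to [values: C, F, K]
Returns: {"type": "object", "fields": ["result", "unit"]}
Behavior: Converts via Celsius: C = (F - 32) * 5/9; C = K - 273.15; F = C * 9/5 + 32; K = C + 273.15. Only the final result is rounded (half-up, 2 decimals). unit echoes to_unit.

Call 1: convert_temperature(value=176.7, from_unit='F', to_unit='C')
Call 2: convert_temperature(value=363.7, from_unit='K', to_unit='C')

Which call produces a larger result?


Call 1:
  To C: (176.7 - 32) * 5/9 = 80.388889
  Target is C: 80.388889
  Round to 2 decimals: 80.39
  -> 80.39 C
Call 2:
  To C: 363.7 - 273.15 = 90.55
  Target is C: 90.55
  Round to 2 decimals: 90.55
  -> 90.55 C
Call 2 (90.55 C)


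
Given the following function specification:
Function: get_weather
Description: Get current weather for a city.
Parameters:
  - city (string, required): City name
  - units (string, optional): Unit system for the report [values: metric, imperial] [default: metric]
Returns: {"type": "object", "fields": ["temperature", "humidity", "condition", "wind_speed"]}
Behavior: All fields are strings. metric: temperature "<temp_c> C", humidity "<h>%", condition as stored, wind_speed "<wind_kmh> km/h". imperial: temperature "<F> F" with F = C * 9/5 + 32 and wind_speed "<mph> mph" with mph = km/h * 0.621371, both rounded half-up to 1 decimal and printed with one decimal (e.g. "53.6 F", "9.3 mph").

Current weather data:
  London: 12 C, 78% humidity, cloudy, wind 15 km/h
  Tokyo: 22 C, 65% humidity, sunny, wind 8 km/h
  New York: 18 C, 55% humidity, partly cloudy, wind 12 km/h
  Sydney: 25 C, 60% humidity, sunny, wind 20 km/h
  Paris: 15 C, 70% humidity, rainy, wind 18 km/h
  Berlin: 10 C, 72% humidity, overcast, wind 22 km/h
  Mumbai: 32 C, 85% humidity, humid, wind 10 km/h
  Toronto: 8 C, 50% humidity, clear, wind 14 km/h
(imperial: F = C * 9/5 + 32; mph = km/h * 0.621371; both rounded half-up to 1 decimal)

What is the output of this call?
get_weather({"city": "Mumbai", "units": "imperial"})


Mumbai record: 32 C, 85%, humid, 10 km/h
imperial: temperature = 32 * 9/5 + 32 = 89.6 -> 89.6 F
imperial: wind_speed = 10 * 0.621371 = 6.21371 -> 6.2 mph
Output:
{"temperature": "89.6 F", "humidity": "85%", "condition": "humid", "wind_speed": "6.2 mph"}
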